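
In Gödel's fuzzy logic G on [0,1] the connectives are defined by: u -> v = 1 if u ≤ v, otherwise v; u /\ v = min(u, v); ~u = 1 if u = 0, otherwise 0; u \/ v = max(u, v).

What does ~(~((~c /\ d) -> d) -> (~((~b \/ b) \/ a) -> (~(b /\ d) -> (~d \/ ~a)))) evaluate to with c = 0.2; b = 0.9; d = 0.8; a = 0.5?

~c: Gödel ¬ of 0.2 = 0 (operand ≠ 0)
(~c /\ d) = min(0, 0.8) = 0
((~c /\ d) -> d): 0 ≤ 0.8, so result = 1
~((~c /\ d) -> d): Gödel ¬ of 1 = 0 (operand ≠ 0)
~b: Gödel ¬ of 0.9 = 0 (operand ≠ 0)
(~b \/ b) = max(0, 0.9) = 0.9
((~b \/ b) \/ a) = max(0.9, 0.5) = 0.9
~((~b \/ b) \/ a): Gödel ¬ of 0.9 = 0 (operand ≠ 0)
(b /\ d) = min(0.9, 0.8) = 0.8
~(b /\ d): Gödel ¬ of 0.8 = 0 (operand ≠ 0)
~d: Gödel ¬ of 0.8 = 0 (operand ≠ 0)
~a: Gödel ¬ of 0.5 = 0 (operand ≠ 0)
(~d \/ ~a) = max(0, 0) = 0
(~(b /\ d) -> (~d \/ ~a)): 0 ≤ 0, so result = 1
(~((~b \/ b) \/ a) -> (~(b /\ d) -> (~d \/ ~a))): 0 ≤ 1, so result = 1
(~((~c /\ d) -> d) -> (~((~b \/ b) \/ a) -> (~(b /\ d) -> (~d \/ ~a)))): 0 ≤ 1, so result = 1
~(~((~c /\ d) -> d) -> (~((~b \/ b) \/ a) -> (~(b /\ d) -> (~d \/ ~a)))): Gödel ¬ of 1 = 0 (operand ≠ 0)

0.00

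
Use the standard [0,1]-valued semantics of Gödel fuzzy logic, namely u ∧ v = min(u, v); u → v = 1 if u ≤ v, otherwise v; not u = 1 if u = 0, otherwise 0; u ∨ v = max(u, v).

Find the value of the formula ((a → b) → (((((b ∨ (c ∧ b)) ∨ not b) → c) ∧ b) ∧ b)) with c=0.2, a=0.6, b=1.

(a → b): 0.6 ≤ 1, so result = 1
(c ∧ b) = min(0.2, 1) = 0.2
(b ∨ (c ∧ b)) = max(1, 0.2) = 1
not b: Gödel ¬ of 1 = 0 (operand ≠ 0)
((b ∨ (c ∧ b)) ∨ not b) = max(1, 0) = 1
(((b ∨ (c ∧ b)) ∨ not b) → c): 1 > 0.2, so result = 0.2
((((b ∨ (c ∧ b)) ∨ not b) → c) ∧ b) = min(0.2, 1) = 0.2
(((((b ∨ (c ∧ b)) ∨ not b) → c) ∧ b) ∧ b) = min(0.2, 1) = 0.2
((a → b) → (((((b ∨ (c ∧ b)) ∨ not b) → c) ∧ b) ∧ b)): 1 > 0.2, so result = 0.2

0.20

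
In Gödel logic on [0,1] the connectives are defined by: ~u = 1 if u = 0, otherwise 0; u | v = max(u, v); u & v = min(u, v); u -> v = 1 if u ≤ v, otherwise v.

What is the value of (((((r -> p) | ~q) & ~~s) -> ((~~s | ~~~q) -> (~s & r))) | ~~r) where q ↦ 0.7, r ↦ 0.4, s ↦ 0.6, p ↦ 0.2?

(r -> p): 0.4 > 0.2, so result = 0.2
~q: Gödel ¬ of 0.7 = 0 (operand ≠ 0)
((r -> p) | ~q) = max(0.2, 0) = 0.2
~s: Gödel ¬ of 0.6 = 0 (operand ≠ 0)
~~s: Gödel ¬ of 0 = 1 (operand is 0)
(((r -> p) | ~q) & ~~s) = min(0.2, 1) = 0.2
~s: Gödel ¬ of 0.6 = 0 (operand ≠ 0)
~~s: Gödel ¬ of 0 = 1 (operand is 0)
~q: Gödel ¬ of 0.7 = 0 (operand ≠ 0)
~~q: Gödel ¬ of 0 = 1 (operand is 0)
~~~q: Gödel ¬ of 1 = 0 (operand ≠ 0)
(~~s | ~~~q) = max(1, 0) = 1
~s: Gödel ¬ of 0.6 = 0 (operand ≠ 0)
(~s & r) = min(0, 0.4) = 0
((~~s | ~~~q) -> (~s & r)): 1 > 0, so result = 0
((((r -> p) | ~q) & ~~s) -> ((~~s | ~~~q) -> (~s & r))): 0.2 > 0, so result = 0
~r: Gödel ¬ of 0.4 = 0 (operand ≠ 0)
~~r: Gödel ¬ of 0 = 1 (operand is 0)
(((((r -> p) | ~q) & ~~s) -> ((~~s | ~~~q) -> (~s & r))) | ~~r) = max(0, 1) = 1

1.00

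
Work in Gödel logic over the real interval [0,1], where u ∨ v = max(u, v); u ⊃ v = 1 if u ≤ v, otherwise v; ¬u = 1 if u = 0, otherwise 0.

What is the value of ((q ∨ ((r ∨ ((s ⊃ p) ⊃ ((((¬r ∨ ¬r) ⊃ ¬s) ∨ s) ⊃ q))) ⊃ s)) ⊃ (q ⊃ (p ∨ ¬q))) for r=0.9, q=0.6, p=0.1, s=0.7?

0.10

(s ⊃ p): 0.7 > 0.1, so result = 0.1
¬r: Gödel ¬ of 0.9 = 0 (operand ≠ 0)
¬r: Gödel ¬ of 0.9 = 0 (operand ≠ 0)
(¬r ∨ ¬r) = max(0, 0) = 0
¬s: Gödel ¬ of 0.7 = 0 (operand ≠ 0)
((¬r ∨ ¬r) ⊃ ¬s): 0 ≤ 0, so result = 1
(((¬r ∨ ¬r) ⊃ ¬s) ∨ s) = max(1, 0.7) = 1
((((¬r ∨ ¬r) ⊃ ¬s) ∨ s) ⊃ q): 1 > 0.6, so result = 0.6
((s ⊃ p) ⊃ ((((¬r ∨ ¬r) ⊃ ¬s) ∨ s) ⊃ q)): 0.1 ≤ 0.6, so result = 1
(r ∨ ((s ⊃ p) ⊃ ((((¬r ∨ ¬r) ⊃ ¬s) ∨ s) ⊃ q))) = max(0.9, 1) = 1
((r ∨ ((s ⊃ p) ⊃ ((((¬r ∨ ¬r) ⊃ ¬s) ∨ s) ⊃ q))) ⊃ s): 1 > 0.7, so result = 0.7
(q ∨ ((r ∨ ((s ⊃ p) ⊃ ((((¬r ∨ ¬r) ⊃ ¬s) ∨ s) ⊃ q))) ⊃ s)) = max(0.6, 0.7) = 0.7
¬q: Gödel ¬ of 0.6 = 0 (operand ≠ 0)
(p ∨ ¬q) = max(0.1, 0) = 0.1
(q ⊃ (p ∨ ¬q)): 0.6 > 0.1, so result = 0.1
((q ∨ ((r ∨ ((s ⊃ p) ⊃ ((((¬r ∨ ¬r) ⊃ ¬s) ∨ s) ⊃ q))) ⊃ s)) ⊃ (q ⊃ (p ∨ ¬q))): 0.7 > 0.1, so result = 0.1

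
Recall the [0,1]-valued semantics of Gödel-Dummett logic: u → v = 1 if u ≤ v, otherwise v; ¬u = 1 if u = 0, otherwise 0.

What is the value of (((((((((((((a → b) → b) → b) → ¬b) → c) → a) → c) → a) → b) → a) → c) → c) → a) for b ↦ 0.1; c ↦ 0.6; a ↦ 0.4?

0.40

(a → b): 0.4 > 0.1, so result = 0.1
((a → b) → b): 0.1 ≤ 0.1, so result = 1
(((a → b) → b) → b): 1 > 0.1, so result = 0.1
¬b: Gödel ¬ of 0.1 = 0 (operand ≠ 0)
((((a → b) → b) → b) → ¬b): 0.1 > 0, so result = 0
(((((a → b) → b) → b) → ¬b) → c): 0 ≤ 0.6, so result = 1
((((((a → b) → b) → b) → ¬b) → c) → a): 1 > 0.4, so result = 0.4
(((((((a → b) → b) → b) → ¬b) → c) → a) → c): 0.4 ≤ 0.6, so result = 1
((((((((a → b) → b) → b) → ¬b) → c) → a) → c) → a): 1 > 0.4, so result = 0.4
(((((((((a → b) → b) → b) → ¬b) → c) → a) → c) → a) → b): 0.4 > 0.1, so result = 0.1
((((((((((a → b) → b) → b) → ¬b) → c) → a) → c) → a) → b) → a): 0.1 ≤ 0.4, so result = 1
(((((((((((a → b) → b) → b) → ¬b) → c) → a) → c) → a) → b) → a) → c): 1 > 0.6, so result = 0.6
((((((((((((a → b) → b) → b) → ¬b) → c) → a) → c) → a) → b) → a) → c) → c): 0.6 ≤ 0.6, so result = 1
(((((((((((((a → b) → b) → b) → ¬b) → c) → a) → c) → a) → b) → a) → c) → c) → a): 1 > 0.4, so result = 0.4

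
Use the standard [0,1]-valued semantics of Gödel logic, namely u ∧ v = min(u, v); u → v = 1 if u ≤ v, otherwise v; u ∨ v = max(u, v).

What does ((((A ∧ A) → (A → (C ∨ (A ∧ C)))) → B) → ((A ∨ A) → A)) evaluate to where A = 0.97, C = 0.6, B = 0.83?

1.00

(A ∧ A) = min(0.97, 0.97) = 0.97
(A ∧ C) = min(0.97, 0.6) = 0.6
(C ∨ (A ∧ C)) = max(0.6, 0.6) = 0.6
(A → (C ∨ (A ∧ C))): 0.97 > 0.6, so result = 0.6
((A ∧ A) → (A → (C ∨ (A ∧ C)))): 0.97 > 0.6, so result = 0.6
(((A ∧ A) → (A → (C ∨ (A ∧ C)))) → B): 0.6 ≤ 0.83, so result = 1
(A ∨ A) = max(0.97, 0.97) = 0.97
((A ∨ A) → A): 0.97 ≤ 0.97, so result = 1
((((A ∧ A) → (A → (C ∨ (A ∧ C)))) → B) → ((A ∨ A) → A)): 1 ≤ 1, so result = 1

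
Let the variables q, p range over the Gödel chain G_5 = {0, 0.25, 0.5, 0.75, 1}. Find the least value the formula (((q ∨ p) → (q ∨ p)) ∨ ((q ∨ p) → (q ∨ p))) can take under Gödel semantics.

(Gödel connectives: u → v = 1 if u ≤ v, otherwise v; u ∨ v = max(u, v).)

1.00

Every assignment gives 1. For instance at q = 0, p = 0:
  (q ∨ p) = max(0, 0) = 0
  (q ∨ p) = max(0, 0) = 0
  ((q ∨ p) → (q ∨ p)): 0 ≤ 0, so result = 1
  (q ∨ p) = max(0, 0) = 0
  (q ∨ p) = max(0, 0) = 0
  ((q ∨ p) → (q ∨ p)): 0 ≤ 0, so result = 1
  (((q ∨ p) → (q ∨ p)) ∨ ((q ∨ p) → (q ∨ p))) = max(1, 1) = 1
All 25 assignments give value 1 — the formula is a G_5-tautology.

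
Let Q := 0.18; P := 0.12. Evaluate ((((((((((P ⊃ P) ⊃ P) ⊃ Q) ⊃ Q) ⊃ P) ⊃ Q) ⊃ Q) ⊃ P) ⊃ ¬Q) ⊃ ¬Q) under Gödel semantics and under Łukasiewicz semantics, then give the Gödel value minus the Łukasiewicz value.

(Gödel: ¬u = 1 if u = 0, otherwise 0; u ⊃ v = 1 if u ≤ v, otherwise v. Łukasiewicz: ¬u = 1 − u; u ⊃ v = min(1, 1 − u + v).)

Gödel evaluation:
  (P ⊃ P): 0.12 ≤ 0.12, so result = 1
  ((P ⊃ P) ⊃ P): 1 > 0.12, so result = 0.12
  (((P ⊃ P) ⊃ P) ⊃ Q): 0.12 ≤ 0.18, so result = 1
  ((((P ⊃ P) ⊃ P) ⊃ Q) ⊃ Q): 1 > 0.18, so result = 0.18
  (((((P ⊃ P) ⊃ P) ⊃ Q) ⊃ Q) ⊃ P): 0.18 > 0.12, so result = 0.12
  ((((((P ⊃ P) ⊃ P) ⊃ Q) ⊃ Q) ⊃ P) ⊃ Q): 0.12 ≤ 0.18, so result = 1
  (((((((P ⊃ P) ⊃ P) ⊃ Q) ⊃ Q) ⊃ P) ⊃ Q) ⊃ Q): 1 > 0.18, so result = 0.18
  ((((((((P ⊃ P) ⊃ P) ⊃ Q) ⊃ Q) ⊃ P) ⊃ Q) ⊃ Q) ⊃ P): 0.18 > 0.12, so result = 0.12
  ¬Q: Gödel ¬ of 0.18 = 0 (operand ≠ 0)
  (((((((((P ⊃ P) ⊃ P) ⊃ Q) ⊃ Q) ⊃ P) ⊃ Q) ⊃ Q) ⊃ P) ⊃ ¬Q): 0.12 > 0, so result = 0
  ¬Q: Gödel ¬ of 0.18 = 0 (operand ≠ 0)
  ((((((((((P ⊃ P) ⊃ P) ⊃ Q) ⊃ Q) ⊃ P) ⊃ Q) ⊃ Q) ⊃ P) ⊃ ¬Q) ⊃ ¬Q): 0 ≤ 0, so result = 1
  Gödel value = 1
Łukasiewicz evaluation:
  (P ⊃ P): min(1, 1 − 0.12 + 0.12) = 1
  ((P ⊃ P) ⊃ P): min(1, 1 − 1 + 0.12) = 0.12
  (((P ⊃ P) ⊃ P) ⊃ Q): min(1, 1 − 0.12 + 0.18) = 1
  ((((P ⊃ P) ⊃ P) ⊃ Q) ⊃ Q): min(1, 1 − 1 + 0.18) = 0.18
  (((((P ⊃ P) ⊃ P) ⊃ Q) ⊃ Q) ⊃ P): min(1, 1 − 0.18 + 0.12) = 0.94
  ((((((P ⊃ P) ⊃ P) ⊃ Q) ⊃ Q) ⊃ P) ⊃ Q): min(1, 1 − 0.94 + 0.18) = 0.24
  (((((((P ⊃ P) ⊃ P) ⊃ Q) ⊃ Q) ⊃ P) ⊃ Q) ⊃ Q): min(1, 1 − 0.24 + 0.18) = 0.94
  ((((((((P ⊃ P) ⊃ P) ⊃ Q) ⊃ Q) ⊃ P) ⊃ Q) ⊃ Q) ⊃ P): min(1, 1 − 0.94 + 0.12) = 0.18
  ¬Q: Łukasiewicz ¬ gives 1 − 0.18 = 0.82
  (((((((((P ⊃ P) ⊃ P) ⊃ Q) ⊃ Q) ⊃ P) ⊃ Q) ⊃ Q) ⊃ P) ⊃ ¬Q): min(1, 1 − 0.18 + 0.82) = 1
  ¬Q: Łukasiewicz ¬ gives 1 − 0.18 = 0.82
  ((((((((((P ⊃ P) ⊃ P) ⊃ Q) ⊃ Q) ⊃ P) ⊃ Q) ⊃ Q) ⊃ P) ⊃ ¬Q) ⊃ ¬Q): min(1, 1 − 1 + 0.82) = 0.82
  Łukasiewicz value = 0.82
Difference: 1 − 0.82 = 0.18

0.18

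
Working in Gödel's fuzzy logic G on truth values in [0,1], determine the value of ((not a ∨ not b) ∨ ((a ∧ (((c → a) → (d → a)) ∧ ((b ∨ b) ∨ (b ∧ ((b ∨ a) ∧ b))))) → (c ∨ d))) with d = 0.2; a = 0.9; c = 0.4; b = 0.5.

0.40

not a: Gödel ¬ of 0.9 = 0 (operand ≠ 0)
not b: Gödel ¬ of 0.5 = 0 (operand ≠ 0)
(not a ∨ not b) = max(0, 0) = 0
(c → a): 0.4 ≤ 0.9, so result = 1
(d → a): 0.2 ≤ 0.9, so result = 1
((c → a) → (d → a)): 1 ≤ 1, so result = 1
(b ∨ b) = max(0.5, 0.5) = 0.5
(b ∨ a) = max(0.5, 0.9) = 0.9
((b ∨ a) ∧ b) = min(0.9, 0.5) = 0.5
(b ∧ ((b ∨ a) ∧ b)) = min(0.5, 0.5) = 0.5
((b ∨ b) ∨ (b ∧ ((b ∨ a) ∧ b))) = max(0.5, 0.5) = 0.5
(((c → a) → (d → a)) ∧ ((b ∨ b) ∨ (b ∧ ((b ∨ a) ∧ b)))) = min(1, 0.5) = 0.5
(a ∧ (((c → a) → (d → a)) ∧ ((b ∨ b) ∨ (b ∧ ((b ∨ a) ∧ b))))) = min(0.9, 0.5) = 0.5
(c ∨ d) = max(0.4, 0.2) = 0.4
((a ∧ (((c → a) → (d → a)) ∧ ((b ∨ b) ∨ (b ∧ ((b ∨ a) ∧ b))))) → (c ∨ d)): 0.5 > 0.4, so result = 0.4
((not a ∨ not b) ∨ ((a ∧ (((c → a) → (d → a)) ∧ ((b ∨ b) ∨ (b ∧ ((b ∨ a) ∧ b))))) → (c ∨ d))) = max(0, 0.4) = 0.4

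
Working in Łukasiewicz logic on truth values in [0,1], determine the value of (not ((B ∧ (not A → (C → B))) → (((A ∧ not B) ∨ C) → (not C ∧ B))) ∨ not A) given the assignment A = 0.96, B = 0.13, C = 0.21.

0.04

not A: Łukasiewicz ¬ gives 1 − 0.96 = 0.04
(C → B): min(1, 1 − 0.21 + 0.13) = 0.92
(not A → (C → B)): min(1, 1 − 0.04 + 0.92) = 1
(B ∧ (not A → (C → B))) = min(0.13, 1) = 0.13
not B: Łukasiewicz ¬ gives 1 − 0.13 = 0.87
(A ∧ not B) = min(0.96, 0.87) = 0.87
((A ∧ not B) ∨ C) = max(0.87, 0.21) = 0.87
not C: Łukasiewicz ¬ gives 1 − 0.21 = 0.79
(not C ∧ B) = min(0.79, 0.13) = 0.13
(((A ∧ not B) ∨ C) → (not C ∧ B)): min(1, 1 − 0.87 + 0.13) = 0.26
((B ∧ (not A → (C → B))) → (((A ∧ not B) ∨ C) → (not C ∧ B))): min(1, 1 − 0.13 + 0.26) = 1
not ((B ∧ (not A → (C → B))) → (((A ∧ not B) ∨ C) → (not C ∧ B))): Łukasiewicz ¬ gives 1 − 1 = 0
not A: Łukasiewicz ¬ gives 1 − 0.96 = 0.04
(not ((B ∧ (not A → (C → B))) → (((A ∧ not B) ∨ C) → (not C ∧ B))) ∨ not A) = max(0, 0.04) = 0.04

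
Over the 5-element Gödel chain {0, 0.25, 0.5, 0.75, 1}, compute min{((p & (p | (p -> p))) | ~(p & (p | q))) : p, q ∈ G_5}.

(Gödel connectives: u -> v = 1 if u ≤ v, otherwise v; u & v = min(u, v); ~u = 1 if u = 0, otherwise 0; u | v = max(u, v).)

0.25

The minimum is attained at p = 0.25, q = 0:
  (p -> p): 0.25 ≤ 0.25, so result = 1
  (p | (p -> p)) = max(0.25, 1) = 1
  (p & (p | (p -> p))) = min(0.25, 1) = 0.25
  (p | q) = max(0.25, 0) = 0.25
  (p & (p | q)) = min(0.25, 0.25) = 0.25
  ~(p & (p | q)): Gödel ¬ of 0.25 = 0 (operand ≠ 0)
  ((p & (p | (p -> p))) | ~(p & (p | q))) = max(0.25, 0) = 0.25
Checking all 25 assignments confirms none give a value below 0.25.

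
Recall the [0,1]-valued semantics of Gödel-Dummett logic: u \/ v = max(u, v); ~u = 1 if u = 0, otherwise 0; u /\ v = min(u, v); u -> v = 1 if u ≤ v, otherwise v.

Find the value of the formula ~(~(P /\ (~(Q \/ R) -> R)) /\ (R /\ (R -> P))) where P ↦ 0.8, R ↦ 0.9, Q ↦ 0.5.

(Q \/ R) = max(0.5, 0.9) = 0.9
~(Q \/ R): Gödel ¬ of 0.9 = 0 (operand ≠ 0)
(~(Q \/ R) -> R): 0 ≤ 0.9, so result = 1
(P /\ (~(Q \/ R) -> R)) = min(0.8, 1) = 0.8
~(P /\ (~(Q \/ R) -> R)): Gödel ¬ of 0.8 = 0 (operand ≠ 0)
(R -> P): 0.9 > 0.8, so result = 0.8
(R /\ (R -> P)) = min(0.9, 0.8) = 0.8
(~(P /\ (~(Q \/ R) -> R)) /\ (R /\ (R -> P))) = min(0, 0.8) = 0
~(~(P /\ (~(Q \/ R) -> R)) /\ (R /\ (R -> P))): Gödel ¬ of 0 = 1 (operand is 0)

1.00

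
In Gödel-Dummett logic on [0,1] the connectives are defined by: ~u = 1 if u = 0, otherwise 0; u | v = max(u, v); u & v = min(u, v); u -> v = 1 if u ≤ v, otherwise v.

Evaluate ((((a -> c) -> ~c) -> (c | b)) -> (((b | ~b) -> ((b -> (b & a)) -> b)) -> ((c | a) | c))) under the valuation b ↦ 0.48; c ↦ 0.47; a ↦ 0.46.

(a -> c): 0.46 ≤ 0.47, so result = 1
~c: Gödel ¬ of 0.47 = 0 (operand ≠ 0)
((a -> c) -> ~c): 1 > 0, so result = 0
(c | b) = max(0.47, 0.48) = 0.48
(((a -> c) -> ~c) -> (c | b)): 0 ≤ 0.48, so result = 1
~b: Gödel ¬ of 0.48 = 0 (operand ≠ 0)
(b | ~b) = max(0.48, 0) = 0.48
(b & a) = min(0.48, 0.46) = 0.46
(b -> (b & a)): 0.48 > 0.46, so result = 0.46
((b -> (b & a)) -> b): 0.46 ≤ 0.48, so result = 1
((b | ~b) -> ((b -> (b & a)) -> b)): 0.48 ≤ 1, so result = 1
(c | a) = max(0.47, 0.46) = 0.47
((c | a) | c) = max(0.47, 0.47) = 0.47
(((b | ~b) -> ((b -> (b & a)) -> b)) -> ((c | a) | c)): 1 > 0.47, so result = 0.47
((((a -> c) -> ~c) -> (c | b)) -> (((b | ~b) -> ((b -> (b & a)) -> b)) -> ((c | a) | c))): 1 > 0.47, so result = 0.47

0.47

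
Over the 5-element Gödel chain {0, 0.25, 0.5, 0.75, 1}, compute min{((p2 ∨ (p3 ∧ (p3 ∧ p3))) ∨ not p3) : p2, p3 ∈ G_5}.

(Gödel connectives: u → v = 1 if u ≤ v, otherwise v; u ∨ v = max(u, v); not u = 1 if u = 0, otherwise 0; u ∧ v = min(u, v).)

0.25

The minimum is attained at p2 = 0, p3 = 0.25:
  (p3 ∧ p3) = min(0.25, 0.25) = 0.25
  (p3 ∧ (p3 ∧ p3)) = min(0.25, 0.25) = 0.25
  (p2 ∨ (p3 ∧ (p3 ∧ p3))) = max(0, 0.25) = 0.25
  not p3: Gödel ¬ of 0.25 = 0 (operand ≠ 0)
  ((p2 ∨ (p3 ∧ (p3 ∧ p3))) ∨ not p3) = max(0.25, 0) = 0.25
Checking all 25 assignments confirms none give a value below 0.25.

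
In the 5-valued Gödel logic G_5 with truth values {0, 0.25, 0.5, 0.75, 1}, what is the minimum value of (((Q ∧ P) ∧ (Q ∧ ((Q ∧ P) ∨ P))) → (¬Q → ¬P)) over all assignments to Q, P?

Every assignment gives 1. For instance at Q = 0, P = 0:
  (Q ∧ P) = min(0, 0) = 0
  (Q ∧ P) = min(0, 0) = 0
  ((Q ∧ P) ∨ P) = max(0, 0) = 0
  (Q ∧ ((Q ∧ P) ∨ P)) = min(0, 0) = 0
  ((Q ∧ P) ∧ (Q ∧ ((Q ∧ P) ∨ P))) = min(0, 0) = 0
  ¬Q: Gödel ¬ of 0 = 1 (operand is 0)
  ¬P: Gödel ¬ of 0 = 1 (operand is 0)
  (¬Q → ¬P): 1 ≤ 1, so result = 1
  (((Q ∧ P) ∧ (Q ∧ ((Q ∧ P) ∨ P))) → (¬Q → ¬P)): 0 ≤ 1, so result = 1
All 25 assignments give value 1 — the formula is a G_5-tautology.

1.00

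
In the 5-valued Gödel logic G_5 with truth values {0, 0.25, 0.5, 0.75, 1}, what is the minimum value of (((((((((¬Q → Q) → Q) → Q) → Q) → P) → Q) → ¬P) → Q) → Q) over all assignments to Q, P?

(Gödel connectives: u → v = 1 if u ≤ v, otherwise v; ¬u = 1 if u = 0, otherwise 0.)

0.25

The minimum is attained at Q = 0.25, P = 0.25:
  ¬Q: Gödel ¬ of 0.25 = 0 (operand ≠ 0)
  (¬Q → Q): 0 ≤ 0.25, so result = 1
  ((¬Q → Q) → Q): 1 > 0.25, so result = 0.25
  (((¬Q → Q) → Q) → Q): 0.25 ≤ 0.25, so result = 1
  ((((¬Q → Q) → Q) → Q) → Q): 1 > 0.25, so result = 0.25
  (((((¬Q → Q) → Q) → Q) → Q) → P): 0.25 ≤ 0.25, so result = 1
  ((((((¬Q → Q) → Q) → Q) → Q) → P) → Q): 1 > 0.25, so result = 0.25
  ¬P: Gödel ¬ of 0.25 = 0 (operand ≠ 0)
  (((((((¬Q → Q) → Q) → Q) → Q) → P) → Q) → ¬P): 0.25 > 0, so result = 0
  ((((((((¬Q → Q) → Q) → Q) → Q) → P) → Q) → ¬P) → Q): 0 ≤ 0.25, so result = 1
  (((((((((¬Q → Q) → Q) → Q) → Q) → P) → Q) → ¬P) → Q) → Q): 1 > 0.25, so result = 0.25
Checking all 25 assignments confirms none give a value below 0.25.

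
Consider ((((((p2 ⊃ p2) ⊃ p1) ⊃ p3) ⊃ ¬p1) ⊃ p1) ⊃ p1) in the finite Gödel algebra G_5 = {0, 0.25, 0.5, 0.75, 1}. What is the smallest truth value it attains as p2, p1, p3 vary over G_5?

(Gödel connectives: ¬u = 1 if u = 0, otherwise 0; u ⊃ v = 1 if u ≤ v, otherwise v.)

0.25

The minimum is attained at p2 = 0, p1 = 0.25, p3 = 0.25:
  (p2 ⊃ p2): 0 ≤ 0, so result = 1
  ((p2 ⊃ p2) ⊃ p1): 1 > 0.25, so result = 0.25
  (((p2 ⊃ p2) ⊃ p1) ⊃ p3): 0.25 ≤ 0.25, so result = 1
  ¬p1: Gödel ¬ of 0.25 = 0 (operand ≠ 0)
  ((((p2 ⊃ p2) ⊃ p1) ⊃ p3) ⊃ ¬p1): 1 > 0, so result = 0
  (((((p2 ⊃ p2) ⊃ p1) ⊃ p3) ⊃ ¬p1) ⊃ p1): 0 ≤ 0.25, so result = 1
  ((((((p2 ⊃ p2) ⊃ p1) ⊃ p3) ⊃ ¬p1) ⊃ p1) ⊃ p1): 1 > 0.25, so result = 0.25
Checking all 125 assignments confirms none give a value below 0.25.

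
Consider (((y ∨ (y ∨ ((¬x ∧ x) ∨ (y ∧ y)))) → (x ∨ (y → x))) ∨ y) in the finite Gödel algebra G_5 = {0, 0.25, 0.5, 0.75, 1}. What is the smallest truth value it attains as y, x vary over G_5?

The minimum is attained at y = 0.25, x = 0:
  ¬x: Gödel ¬ of 0 = 1 (operand is 0)
  (¬x ∧ x) = min(1, 0) = 0
  (y ∧ y) = min(0.25, 0.25) = 0.25
  ((¬x ∧ x) ∨ (y ∧ y)) = max(0, 0.25) = 0.25
  (y ∨ ((¬x ∧ x) ∨ (y ∧ y))) = max(0.25, 0.25) = 0.25
  (y ∨ (y ∨ ((¬x ∧ x) ∨ (y ∧ y)))) = max(0.25, 0.25) = 0.25
  (y → x): 0.25 > 0, so result = 0
  (x ∨ (y → x)) = max(0, 0) = 0
  ((y ∨ (y ∨ ((¬x ∧ x) ∨ (y ∧ y)))) → (x ∨ (y → x))): 0.25 > 0, so result = 0
  (((y ∨ (y ∨ ((¬x ∧ x) ∨ (y ∧ y)))) → (x ∨ (y → x))) ∨ y) = max(0, 0.25) = 0.25
Checking all 25 assignments confirms none give a value below 0.25.

0.25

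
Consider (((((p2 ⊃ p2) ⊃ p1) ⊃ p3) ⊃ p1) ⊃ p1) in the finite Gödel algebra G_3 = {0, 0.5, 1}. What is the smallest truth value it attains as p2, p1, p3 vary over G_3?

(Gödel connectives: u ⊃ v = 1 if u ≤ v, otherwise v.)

0.50

The minimum is attained at p2 = 0, p1 = 0.5, p3 = 0:
  (p2 ⊃ p2): 0 ≤ 0, so result = 1
  ((p2 ⊃ p2) ⊃ p1): 1 > 0.5, so result = 0.5
  (((p2 ⊃ p2) ⊃ p1) ⊃ p3): 0.5 > 0, so result = 0
  ((((p2 ⊃ p2) ⊃ p1) ⊃ p3) ⊃ p1): 0 ≤ 0.5, so result = 1
  (((((p2 ⊃ p2) ⊃ p1) ⊃ p3) ⊃ p1) ⊃ p1): 1 > 0.5, so result = 0.5
Checking all 27 assignments confirms none give a value below 0.50.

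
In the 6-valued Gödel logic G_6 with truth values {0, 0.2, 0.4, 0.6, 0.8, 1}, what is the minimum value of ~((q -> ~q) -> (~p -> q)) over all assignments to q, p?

0.00

The minimum is attained at q = 0, p = 0.2:
  ~q: Gödel ¬ of 0 = 1 (operand is 0)
  (q -> ~q): 0 ≤ 1, so result = 1
  ~p: Gödel ¬ of 0.2 = 0 (operand ≠ 0)
  (~p -> q): 0 ≤ 0, so result = 1
  ((q -> ~q) -> (~p -> q)): 1 ≤ 1, so result = 1
  ~((q -> ~q) -> (~p -> q)): Gödel ¬ of 1 = 0 (operand ≠ 0)
Checking all 36 assignments confirms none give a value below 0.00.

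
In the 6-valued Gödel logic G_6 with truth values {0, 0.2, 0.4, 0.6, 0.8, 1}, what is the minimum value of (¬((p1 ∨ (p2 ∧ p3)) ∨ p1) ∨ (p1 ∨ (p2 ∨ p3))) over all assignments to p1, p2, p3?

The minimum is attained at p1 = 0, p2 = 0.2, p3 = 0.2:
  (p2 ∧ p3) = min(0.2, 0.2) = 0.2
  (p1 ∨ (p2 ∧ p3)) = max(0, 0.2) = 0.2
  ((p1 ∨ (p2 ∧ p3)) ∨ p1) = max(0.2, 0) = 0.2
  ¬((p1 ∨ (p2 ∧ p3)) ∨ p1): Gödel ¬ of 0.2 = 0 (operand ≠ 0)
  (p2 ∨ p3) = max(0.2, 0.2) = 0.2
  (p1 ∨ (p2 ∨ p3)) = max(0, 0.2) = 0.2
  (¬((p1 ∨ (p2 ∧ p3)) ∨ p1) ∨ (p1 ∨ (p2 ∨ p3))) = max(0, 0.2) = 0.2
Checking all 216 assignments confirms none give a value below 0.20.

0.20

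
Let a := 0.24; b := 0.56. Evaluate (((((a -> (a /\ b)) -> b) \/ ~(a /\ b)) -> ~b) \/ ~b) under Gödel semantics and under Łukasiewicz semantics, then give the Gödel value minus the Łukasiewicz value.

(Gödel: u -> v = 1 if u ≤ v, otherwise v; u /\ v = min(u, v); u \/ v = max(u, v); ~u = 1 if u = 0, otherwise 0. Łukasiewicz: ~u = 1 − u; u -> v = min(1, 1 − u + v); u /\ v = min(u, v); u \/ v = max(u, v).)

-0.68

Gödel evaluation:
  (a /\ b) = min(0.24, 0.56) = 0.24
  (a -> (a /\ b)): 0.24 ≤ 0.24, so result = 1
  ((a -> (a /\ b)) -> b): 1 > 0.56, so result = 0.56
  (a /\ b) = min(0.24, 0.56) = 0.24
  ~(a /\ b): Gödel ¬ of 0.24 = 0 (operand ≠ 0)
  (((a -> (a /\ b)) -> b) \/ ~(a /\ b)) = max(0.56, 0) = 0.56
  ~b: Gödel ¬ of 0.56 = 0 (operand ≠ 0)
  ((((a -> (a /\ b)) -> b) \/ ~(a /\ b)) -> ~b): 0.56 > 0, so result = 0
  ~b: Gödel ¬ of 0.56 = 0 (operand ≠ 0)
  (((((a -> (a /\ b)) -> b) \/ ~(a /\ b)) -> ~b) \/ ~b) = max(0, 0) = 0
  Gödel value = 0
Łukasiewicz evaluation:
  (a /\ b) = min(0.24, 0.56) = 0.24
  (a -> (a /\ b)): min(1, 1 − 0.24 + 0.24) = 1
  ((a -> (a /\ b)) -> b): min(1, 1 − 1 + 0.56) = 0.56
  (a /\ b) = min(0.24, 0.56) = 0.24
  ~(a /\ b): Łukasiewicz ¬ gives 1 − 0.24 = 0.76
  (((a -> (a /\ b)) -> b) \/ ~(a /\ b)) = max(0.56, 0.76) = 0.76
  ~b: Łukasiewicz ¬ gives 1 − 0.56 = 0.44
  ((((a -> (a /\ b)) -> b) \/ ~(a /\ b)) -> ~b): min(1, 1 − 0.76 + 0.44) = 0.68
  ~b: Łukasiewicz ¬ gives 1 − 0.56 = 0.44
  (((((a -> (a /\ b)) -> b) \/ ~(a /\ b)) -> ~b) \/ ~b) = max(0.68, 0.44) = 0.68
  Łukasiewicz value = 0.68
Difference: 0 − 0.68 = -0.68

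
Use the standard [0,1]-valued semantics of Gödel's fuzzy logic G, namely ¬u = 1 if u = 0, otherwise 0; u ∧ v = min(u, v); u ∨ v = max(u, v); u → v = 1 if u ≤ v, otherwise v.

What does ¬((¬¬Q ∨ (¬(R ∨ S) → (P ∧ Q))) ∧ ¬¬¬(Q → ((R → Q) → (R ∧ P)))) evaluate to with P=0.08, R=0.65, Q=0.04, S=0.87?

¬Q: Gödel ¬ of 0.04 = 0 (operand ≠ 0)
¬¬Q: Gödel ¬ of 0 = 1 (operand is 0)
(R ∨ S) = max(0.65, 0.87) = 0.87
¬(R ∨ S): Gödel ¬ of 0.87 = 0 (operand ≠ 0)
(P ∧ Q) = min(0.08, 0.04) = 0.04
(¬(R ∨ S) → (P ∧ Q)): 0 ≤ 0.04, so result = 1
(¬¬Q ∨ (¬(R ∨ S) → (P ∧ Q))) = max(1, 1) = 1
(R → Q): 0.65 > 0.04, so result = 0.04
(R ∧ P) = min(0.65, 0.08) = 0.08
((R → Q) → (R ∧ P)): 0.04 ≤ 0.08, so result = 1
(Q → ((R → Q) → (R ∧ P))): 0.04 ≤ 1, so result = 1
¬(Q → ((R → Q) → (R ∧ P))): Gödel ¬ of 1 = 0 (operand ≠ 0)
¬¬(Q → ((R → Q) → (R ∧ P))): Gödel ¬ of 0 = 1 (operand is 0)
¬¬¬(Q → ((R → Q) → (R ∧ P))): Gödel ¬ of 1 = 0 (operand ≠ 0)
((¬¬Q ∨ (¬(R ∨ S) → (P ∧ Q))) ∧ ¬¬¬(Q → ((R → Q) → (R ∧ P)))) = min(1, 0) = 0
¬((¬¬Q ∨ (¬(R ∨ S) → (P ∧ Q))) ∧ ¬¬¬(Q → ((R → Q) → (R ∧ P)))): Gödel ¬ of 0 = 1 (operand is 0)

1.00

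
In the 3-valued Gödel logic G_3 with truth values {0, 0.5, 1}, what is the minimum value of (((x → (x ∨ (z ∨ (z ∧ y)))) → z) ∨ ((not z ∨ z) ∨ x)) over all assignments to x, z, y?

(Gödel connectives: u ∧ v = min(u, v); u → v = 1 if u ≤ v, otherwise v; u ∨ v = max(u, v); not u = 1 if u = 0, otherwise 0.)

The minimum is attained at x = 0, z = 0.5, y = 0:
  (z ∧ y) = min(0.5, 0) = 0
  (z ∨ (z ∧ y)) = max(0.5, 0) = 0.5
  (x ∨ (z ∨ (z ∧ y))) = max(0, 0.5) = 0.5
  (x → (x ∨ (z ∨ (z ∧ y)))): 0 ≤ 0.5, so result = 1
  ((x → (x ∨ (z ∨ (z ∧ y)))) → z): 1 > 0.5, so result = 0.5
  not z: Gödel ¬ of 0.5 = 0 (operand ≠ 0)
  (not z ∨ z) = max(0, 0.5) = 0.5
  ((not z ∨ z) ∨ x) = max(0.5, 0) = 0.5
  (((x → (x ∨ (z ∨ (z ∧ y)))) → z) ∨ ((not z ∨ z) ∨ x)) = max(0.5, 0.5) = 0.5
Checking all 27 assignments confirms none give a value below 0.50.

0.50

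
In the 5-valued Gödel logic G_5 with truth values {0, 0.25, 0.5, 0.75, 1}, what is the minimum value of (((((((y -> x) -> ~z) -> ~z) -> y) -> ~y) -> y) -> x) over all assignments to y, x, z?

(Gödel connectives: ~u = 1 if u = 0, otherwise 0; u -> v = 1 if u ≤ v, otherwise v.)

0.00

The minimum is attained at y = 0.25, x = 0, z = 0:
  (y -> x): 0.25 > 0, so result = 0
  ~z: Gödel ¬ of 0 = 1 (operand is 0)
  ((y -> x) -> ~z): 0 ≤ 1, so result = 1
  ~z: Gödel ¬ of 0 = 1 (operand is 0)
  (((y -> x) -> ~z) -> ~z): 1 ≤ 1, so result = 1
  ((((y -> x) -> ~z) -> ~z) -> y): 1 > 0.25, so result = 0.25
  ~y: Gödel ¬ of 0.25 = 0 (operand ≠ 0)
  (((((y -> x) -> ~z) -> ~z) -> y) -> ~y): 0.25 > 0, so result = 0
  ((((((y -> x) -> ~z) -> ~z) -> y) -> ~y) -> y): 0 ≤ 0.25, so result = 1
  (((((((y -> x) -> ~z) -> ~z) -> y) -> ~y) -> y) -> x): 1 > 0, so result = 0
Checking all 125 assignments confirms none give a value below 0.00.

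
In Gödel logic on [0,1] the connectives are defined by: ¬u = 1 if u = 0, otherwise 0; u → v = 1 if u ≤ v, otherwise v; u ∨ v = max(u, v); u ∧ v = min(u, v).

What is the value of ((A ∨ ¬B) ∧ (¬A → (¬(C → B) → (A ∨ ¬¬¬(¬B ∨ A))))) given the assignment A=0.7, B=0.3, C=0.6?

¬B: Gödel ¬ of 0.3 = 0 (operand ≠ 0)
(A ∨ ¬B) = max(0.7, 0) = 0.7
¬A: Gödel ¬ of 0.7 = 0 (operand ≠ 0)
(C → B): 0.6 > 0.3, so result = 0.3
¬(C → B): Gödel ¬ of 0.3 = 0 (operand ≠ 0)
¬B: Gödel ¬ of 0.3 = 0 (operand ≠ 0)
(¬B ∨ A) = max(0, 0.7) = 0.7
¬(¬B ∨ A): Gödel ¬ of 0.7 = 0 (operand ≠ 0)
¬¬(¬B ∨ A): Gödel ¬ of 0 = 1 (operand is 0)
¬¬¬(¬B ∨ A): Gödel ¬ of 1 = 0 (operand ≠ 0)
(A ∨ ¬¬¬(¬B ∨ A)) = max(0.7, 0) = 0.7
(¬(C → B) → (A ∨ ¬¬¬(¬B ∨ A))): 0 ≤ 0.7, so result = 1
(¬A → (¬(C → B) → (A ∨ ¬¬¬(¬B ∨ A)))): 0 ≤ 1, so result = 1
((A ∨ ¬B) ∧ (¬A → (¬(C → B) → (A ∨ ¬¬¬(¬B ∨ A))))) = min(0.7, 1) = 0.7

0.70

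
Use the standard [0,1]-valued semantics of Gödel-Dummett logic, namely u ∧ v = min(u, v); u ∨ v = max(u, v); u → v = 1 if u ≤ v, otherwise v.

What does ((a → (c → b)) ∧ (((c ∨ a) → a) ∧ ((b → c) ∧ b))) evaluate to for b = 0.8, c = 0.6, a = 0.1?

0.10

(c → b): 0.6 ≤ 0.8, so result = 1
(a → (c → b)): 0.1 ≤ 1, so result = 1
(c ∨ a) = max(0.6, 0.1) = 0.6
((c ∨ a) → a): 0.6 > 0.1, so result = 0.1
(b → c): 0.8 > 0.6, so result = 0.6
((b → c) ∧ b) = min(0.6, 0.8) = 0.6
(((c ∨ a) → a) ∧ ((b → c) ∧ b)) = min(0.1, 0.6) = 0.1
((a → (c → b)) ∧ (((c ∨ a) → a) ∧ ((b → c) ∧ b))) = min(1, 0.1) = 0.1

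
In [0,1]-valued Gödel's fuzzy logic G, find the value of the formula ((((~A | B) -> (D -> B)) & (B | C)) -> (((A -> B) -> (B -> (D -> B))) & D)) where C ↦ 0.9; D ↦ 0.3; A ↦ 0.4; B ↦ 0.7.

0.30

~A: Gödel ¬ of 0.4 = 0 (operand ≠ 0)
(~A | B) = max(0, 0.7) = 0.7
(D -> B): 0.3 ≤ 0.7, so result = 1
((~A | B) -> (D -> B)): 0.7 ≤ 1, so result = 1
(B | C) = max(0.7, 0.9) = 0.9
(((~A | B) -> (D -> B)) & (B | C)) = min(1, 0.9) = 0.9
(A -> B): 0.4 ≤ 0.7, so result = 1
(D -> B): 0.3 ≤ 0.7, so result = 1
(B -> (D -> B)): 0.7 ≤ 1, so result = 1
((A -> B) -> (B -> (D -> B))): 1 ≤ 1, so result = 1
(((A -> B) -> (B -> (D -> B))) & D) = min(1, 0.3) = 0.3
((((~A | B) -> (D -> B)) & (B | C)) -> (((A -> B) -> (B -> (D -> B))) & D)): 0.9 > 0.3, so result = 0.3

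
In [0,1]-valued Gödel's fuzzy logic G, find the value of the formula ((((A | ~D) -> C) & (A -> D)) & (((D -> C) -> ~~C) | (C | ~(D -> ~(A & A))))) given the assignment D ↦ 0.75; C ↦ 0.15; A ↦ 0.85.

~D: Gödel ¬ of 0.75 = 0 (operand ≠ 0)
(A | ~D) = max(0.85, 0) = 0.85
((A | ~D) -> C): 0.85 > 0.15, so result = 0.15
(A -> D): 0.85 > 0.75, so result = 0.75
(((A | ~D) -> C) & (A -> D)) = min(0.15, 0.75) = 0.15
(D -> C): 0.75 > 0.15, so result = 0.15
~C: Gödel ¬ of 0.15 = 0 (operand ≠ 0)
~~C: Gödel ¬ of 0 = 1 (operand is 0)
((D -> C) -> ~~C): 0.15 ≤ 1, so result = 1
(A & A) = min(0.85, 0.85) = 0.85
~(A & A): Gödel ¬ of 0.85 = 0 (operand ≠ 0)
(D -> ~(A & A)): 0.75 > 0, so result = 0
~(D -> ~(A & A)): Gödel ¬ of 0 = 1 (operand is 0)
(C | ~(D -> ~(A & A))) = max(0.15, 1) = 1
(((D -> C) -> ~~C) | (C | ~(D -> ~(A & A)))) = max(1, 1) = 1
((((A | ~D) -> C) & (A -> D)) & (((D -> C) -> ~~C) | (C | ~(D -> ~(A & A))))) = min(0.15, 1) = 0.15

0.15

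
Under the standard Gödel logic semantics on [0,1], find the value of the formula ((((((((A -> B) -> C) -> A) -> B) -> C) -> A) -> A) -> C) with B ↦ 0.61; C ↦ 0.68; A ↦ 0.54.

0.68

(A -> B): 0.54 ≤ 0.61, so result = 1
((A -> B) -> C): 1 > 0.68, so result = 0.68
(((A -> B) -> C) -> A): 0.68 > 0.54, so result = 0.54
((((A -> B) -> C) -> A) -> B): 0.54 ≤ 0.61, so result = 1
(((((A -> B) -> C) -> A) -> B) -> C): 1 > 0.68, so result = 0.68
((((((A -> B) -> C) -> A) -> B) -> C) -> A): 0.68 > 0.54, so result = 0.54
(((((((A -> B) -> C) -> A) -> B) -> C) -> A) -> A): 0.54 ≤ 0.54, so result = 1
((((((((A -> B) -> C) -> A) -> B) -> C) -> A) -> A) -> C): 1 > 0.68, so result = 0.68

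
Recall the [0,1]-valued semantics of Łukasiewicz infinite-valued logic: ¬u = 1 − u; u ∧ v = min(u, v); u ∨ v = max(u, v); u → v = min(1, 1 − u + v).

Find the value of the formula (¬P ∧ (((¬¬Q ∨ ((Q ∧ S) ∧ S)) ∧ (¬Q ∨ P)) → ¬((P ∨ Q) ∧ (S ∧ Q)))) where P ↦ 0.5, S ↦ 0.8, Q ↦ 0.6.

¬P: Łukasiewicz ¬ gives 1 − 0.5 = 0.5
¬Q: Łukasiewicz ¬ gives 1 − 0.6 = 0.4
¬¬Q: Łukasiewicz ¬ gives 1 − 0.4 = 0.6
(Q ∧ S) = min(0.6, 0.8) = 0.6
((Q ∧ S) ∧ S) = min(0.6, 0.8) = 0.6
(¬¬Q ∨ ((Q ∧ S) ∧ S)) = max(0.6, 0.6) = 0.6
¬Q: Łukasiewicz ¬ gives 1 − 0.6 = 0.4
(¬Q ∨ P) = max(0.4, 0.5) = 0.5
((¬¬Q ∨ ((Q ∧ S) ∧ S)) ∧ (¬Q ∨ P)) = min(0.6, 0.5) = 0.5
(P ∨ Q) = max(0.5, 0.6) = 0.6
(S ∧ Q) = min(0.8, 0.6) = 0.6
((P ∨ Q) ∧ (S ∧ Q)) = min(0.6, 0.6) = 0.6
¬((P ∨ Q) ∧ (S ∧ Q)): Łukasiewicz ¬ gives 1 − 0.6 = 0.4
(((¬¬Q ∨ ((Q ∧ S) ∧ S)) ∧ (¬Q ∨ P)) → ¬((P ∨ Q) ∧ (S ∧ Q))): min(1, 1 − 0.5 + 0.4) = 0.9
(¬P ∧ (((¬¬Q ∨ ((Q ∧ S) ∧ S)) ∧ (¬Q ∨ P)) → ¬((P ∨ Q) ∧ (S ∧ Q)))) = min(0.5, 0.9) = 0.5

0.50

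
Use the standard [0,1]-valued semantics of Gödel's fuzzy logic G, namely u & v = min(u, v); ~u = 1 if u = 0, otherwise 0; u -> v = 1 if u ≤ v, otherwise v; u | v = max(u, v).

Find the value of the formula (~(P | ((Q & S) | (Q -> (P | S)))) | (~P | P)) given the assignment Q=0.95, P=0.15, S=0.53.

0.15

(Q & S) = min(0.95, 0.53) = 0.53
(P | S) = max(0.15, 0.53) = 0.53
(Q -> (P | S)): 0.95 > 0.53, so result = 0.53
((Q & S) | (Q -> (P | S))) = max(0.53, 0.53) = 0.53
(P | ((Q & S) | (Q -> (P | S)))) = max(0.15, 0.53) = 0.53
~(P | ((Q & S) | (Q -> (P | S)))): Gödel ¬ of 0.53 = 0 (operand ≠ 0)
~P: Gödel ¬ of 0.15 = 0 (operand ≠ 0)
(~P | P) = max(0, 0.15) = 0.15
(~(P | ((Q & S) | (Q -> (P | S)))) | (~P | P)) = max(0, 0.15) = 0.15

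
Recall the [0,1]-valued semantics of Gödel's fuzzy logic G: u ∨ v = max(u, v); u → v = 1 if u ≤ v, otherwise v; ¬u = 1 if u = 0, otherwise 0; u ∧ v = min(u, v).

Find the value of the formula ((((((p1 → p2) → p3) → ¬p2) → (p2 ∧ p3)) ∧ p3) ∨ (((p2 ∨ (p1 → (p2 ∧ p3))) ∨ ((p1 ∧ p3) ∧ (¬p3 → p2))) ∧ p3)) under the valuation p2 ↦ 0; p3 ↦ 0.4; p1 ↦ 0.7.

(p1 → p2): 0.7 > 0, so result = 0
((p1 → p2) → p3): 0 ≤ 0.4, so result = 1
¬p2: Gödel ¬ of 0 = 1 (operand is 0)
(((p1 → p2) → p3) → ¬p2): 1 ≤ 1, so result = 1
(p2 ∧ p3) = min(0, 0.4) = 0
((((p1 → p2) → p3) → ¬p2) → (p2 ∧ p3)): 1 > 0, so result = 0
(((((p1 → p2) → p3) → ¬p2) → (p2 ∧ p3)) ∧ p3) = min(0, 0.4) = 0
(p2 ∧ p3) = min(0, 0.4) = 0
(p1 → (p2 ∧ p3)): 0.7 > 0, so result = 0
(p2 ∨ (p1 → (p2 ∧ p3))) = max(0, 0) = 0
(p1 ∧ p3) = min(0.7, 0.4) = 0.4
¬p3: Gödel ¬ of 0.4 = 0 (operand ≠ 0)
(¬p3 → p2): 0 ≤ 0, so result = 1
((p1 ∧ p3) ∧ (¬p3 → p2)) = min(0.4, 1) = 0.4
((p2 ∨ (p1 → (p2 ∧ p3))) ∨ ((p1 ∧ p3) ∧ (¬p3 → p2))) = max(0, 0.4) = 0.4
(((p2 ∨ (p1 → (p2 ∧ p3))) ∨ ((p1 ∧ p3) ∧ (¬p3 → p2))) ∧ p3) = min(0.4, 0.4) = 0.4
((((((p1 → p2) → p3) → ¬p2) → (p2 ∧ p3)) ∧ p3) ∨ (((p2 ∨ (p1 → (p2 ∧ p3))) ∨ ((p1 ∧ p3) ∧ (¬p3 → p2))) ∧ p3)) = max(0, 0.4) = 0.4

0.40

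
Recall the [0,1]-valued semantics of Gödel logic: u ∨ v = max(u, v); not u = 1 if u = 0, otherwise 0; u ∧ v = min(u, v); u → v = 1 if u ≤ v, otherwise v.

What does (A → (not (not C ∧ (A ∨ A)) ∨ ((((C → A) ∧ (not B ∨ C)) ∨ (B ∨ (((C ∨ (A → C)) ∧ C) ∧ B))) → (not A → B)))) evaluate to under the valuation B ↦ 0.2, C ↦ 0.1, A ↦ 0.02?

1.00

not C: Gödel ¬ of 0.1 = 0 (operand ≠ 0)
(A ∨ A) = max(0.02, 0.02) = 0.02
(not C ∧ (A ∨ A)) = min(0, 0.02) = 0
not (not C ∧ (A ∨ A)): Gödel ¬ of 0 = 1 (operand is 0)
(C → A): 0.1 > 0.02, so result = 0.02
not B: Gödel ¬ of 0.2 = 0 (operand ≠ 0)
(not B ∨ C) = max(0, 0.1) = 0.1
((C → A) ∧ (not B ∨ C)) = min(0.02, 0.1) = 0.02
(A → C): 0.02 ≤ 0.1, so result = 1
(C ∨ (A → C)) = max(0.1, 1) = 1
((C ∨ (A → C)) ∧ C) = min(1, 0.1) = 0.1
(((C ∨ (A → C)) ∧ C) ∧ B) = min(0.1, 0.2) = 0.1
(B ∨ (((C ∨ (A → C)) ∧ C) ∧ B)) = max(0.2, 0.1) = 0.2
(((C → A) ∧ (not B ∨ C)) ∨ (B ∨ (((C ∨ (A → C)) ∧ C) ∧ B))) = max(0.02, 0.2) = 0.2
not A: Gödel ¬ of 0.02 = 0 (operand ≠ 0)
(not A → B): 0 ≤ 0.2, so result = 1
((((C → A) ∧ (not B ∨ C)) ∨ (B ∨ (((C ∨ (A → C)) ∧ C) ∧ B))) → (not A → B)): 0.2 ≤ 1, so result = 1
(not (not C ∧ (A ∨ A)) ∨ ((((C → A) ∧ (not B ∨ C)) ∨ (B ∨ (((C ∨ (A → C)) ∧ C) ∧ B))) → (not A → B))) = max(1, 1) = 1
(A → (not (not C ∧ (A ∨ A)) ∨ ((((C → A) ∧ (not B ∨ C)) ∨ (B ∨ (((C ∨ (A → C)) ∧ C) ∧ B))) → (not A → B)))): 0.02 ≤ 1, so result = 1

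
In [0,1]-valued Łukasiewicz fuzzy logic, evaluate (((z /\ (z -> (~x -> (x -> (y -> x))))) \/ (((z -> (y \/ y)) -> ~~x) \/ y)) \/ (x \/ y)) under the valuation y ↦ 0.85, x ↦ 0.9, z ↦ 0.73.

~x: Łukasiewicz ¬ gives 1 − 0.9 = 0.1
(y -> x): min(1, 1 − 0.85 + 0.9) = 1
(x -> (y -> x)): min(1, 1 − 0.9 + 1) = 1
(~x -> (x -> (y -> x))): min(1, 1 − 0.1 + 1) = 1
(z -> (~x -> (x -> (y -> x)))): min(1, 1 − 0.73 + 1) = 1
(z /\ (z -> (~x -> (x -> (y -> x))))) = min(0.73, 1) = 0.73
(y \/ y) = max(0.85, 0.85) = 0.85
(z -> (y \/ y)): min(1, 1 − 0.73 + 0.85) = 1
~x: Łukasiewicz ¬ gives 1 − 0.9 = 0.1
~~x: Łukasiewicz ¬ gives 1 − 0.1 = 0.9
((z -> (y \/ y)) -> ~~x): min(1, 1 − 1 + 0.9) = 0.9
(((z -> (y \/ y)) -> ~~x) \/ y) = max(0.9, 0.85) = 0.9
((z /\ (z -> (~x -> (x -> (y -> x))))) \/ (((z -> (y \/ y)) -> ~~x) \/ y)) = max(0.73, 0.9) = 0.9
(x \/ y) = max(0.9, 0.85) = 0.9
(((z /\ (z -> (~x -> (x -> (y -> x))))) \/ (((z -> (y \/ y)) -> ~~x) \/ y)) \/ (x \/ y)) = max(0.9, 0.9) = 0.9

0.90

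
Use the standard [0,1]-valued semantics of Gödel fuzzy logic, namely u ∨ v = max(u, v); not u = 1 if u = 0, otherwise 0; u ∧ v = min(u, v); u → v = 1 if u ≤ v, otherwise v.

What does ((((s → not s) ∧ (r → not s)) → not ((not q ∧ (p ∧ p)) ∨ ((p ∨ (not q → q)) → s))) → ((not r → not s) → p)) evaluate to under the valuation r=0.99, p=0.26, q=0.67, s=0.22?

0.26

not s: Gödel ¬ of 0.22 = 0 (operand ≠ 0)
(s → not s): 0.22 > 0, so result = 0
not s: Gödel ¬ of 0.22 = 0 (operand ≠ 0)
(r → not s): 0.99 > 0, so result = 0
((s → not s) ∧ (r → not s)) = min(0, 0) = 0
not q: Gödel ¬ of 0.67 = 0 (operand ≠ 0)
(p ∧ p) = min(0.26, 0.26) = 0.26
(not q ∧ (p ∧ p)) = min(0, 0.26) = 0
not q: Gödel ¬ of 0.67 = 0 (operand ≠ 0)
(not q → q): 0 ≤ 0.67, so result = 1
(p ∨ (not q → q)) = max(0.26, 1) = 1
((p ∨ (not q → q)) → s): 1 > 0.22, so result = 0.22
((not q ∧ (p ∧ p)) ∨ ((p ∨ (not q → q)) → s)) = max(0, 0.22) = 0.22
not ((not q ∧ (p ∧ p)) ∨ ((p ∨ (not q → q)) → s)): Gödel ¬ of 0.22 = 0 (operand ≠ 0)
(((s → not s) ∧ (r → not s)) → not ((not q ∧ (p ∧ p)) ∨ ((p ∨ (not q → q)) → s))): 0 ≤ 0, so result = 1
not r: Gödel ¬ of 0.99 = 0 (operand ≠ 0)
not s: Gödel ¬ of 0.22 = 0 (operand ≠ 0)
(not r → not s): 0 ≤ 0, so result = 1
((not r → not s) → p): 1 > 0.26, so result = 0.26
((((s → not s) ∧ (r → not s)) → not ((not q ∧ (p ∧ p)) ∨ ((p ∨ (not q → q)) → s))) → ((not r → not s) → p)): 1 > 0.26, so result = 0.26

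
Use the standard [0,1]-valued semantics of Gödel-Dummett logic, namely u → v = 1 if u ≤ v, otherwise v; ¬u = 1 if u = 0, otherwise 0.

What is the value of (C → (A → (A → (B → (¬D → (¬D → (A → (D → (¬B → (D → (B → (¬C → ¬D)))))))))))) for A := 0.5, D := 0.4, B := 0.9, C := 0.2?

¬D: Gödel ¬ of 0.4 = 0 (operand ≠ 0)
¬D: Gödel ¬ of 0.4 = 0 (operand ≠ 0)
¬B: Gödel ¬ of 0.9 = 0 (operand ≠ 0)
¬C: Gödel ¬ of 0.2 = 0 (operand ≠ 0)
¬D: Gödel ¬ of 0.4 = 0 (operand ≠ 0)
(¬C → ¬D): 0 ≤ 0, so result = 1
(B → (¬C → ¬D)): 0.9 ≤ 1, so result = 1
(D → (B → (¬C → ¬D))): 0.4 ≤ 1, so result = 1
(¬B → (D → (B → (¬C → ¬D)))): 0 ≤ 1, so result = 1
(D → (¬B → (D → (B → (¬C → ¬D))))): 0.4 ≤ 1, so result = 1
(A → (D → (¬B → (D → (B → (¬C → ¬D)))))): 0.5 ≤ 1, so result = 1
(¬D → (A → (D → (¬B → (D → (B → (¬C → ¬D))))))): 0 ≤ 1, so result = 1
(¬D → (¬D → (A → (D → (¬B → (D → (B → (¬C → ¬D)))))))): 0 ≤ 1, so result = 1
(B → (¬D → (¬D → (A → (D → (¬B → (D → (B → (¬C → ¬D))))))))): 0.9 ≤ 1, so result = 1
(A → (B → (¬D → (¬D → (A → (D → (¬B → (D → (B → (¬C → ¬D)))))))))): 0.5 ≤ 1, so result = 1
(A → (A → (B → (¬D → (¬D → (A → (D → (¬B → (D → (B → (¬C → ¬D))))))))))): 0.5 ≤ 1, so result = 1
(C → (A → (A → (B → (¬D → (¬D → (A → (D → (¬B → (D → (B → (¬C → ¬D)))))))))))): 0.2 ≤ 1, so result = 1

1.00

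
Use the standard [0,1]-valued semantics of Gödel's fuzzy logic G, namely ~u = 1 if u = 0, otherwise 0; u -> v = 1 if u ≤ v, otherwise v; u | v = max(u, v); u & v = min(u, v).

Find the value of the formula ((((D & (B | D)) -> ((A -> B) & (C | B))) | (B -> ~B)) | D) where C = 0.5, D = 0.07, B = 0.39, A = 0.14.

1.00

(B | D) = max(0.39, 0.07) = 0.39
(D & (B | D)) = min(0.07, 0.39) = 0.07
(A -> B): 0.14 ≤ 0.39, so result = 1
(C | B) = max(0.5, 0.39) = 0.5
((A -> B) & (C | B)) = min(1, 0.5) = 0.5
((D & (B | D)) -> ((A -> B) & (C | B))): 0.07 ≤ 0.5, so result = 1
~B: Gödel ¬ of 0.39 = 0 (operand ≠ 0)
(B -> ~B): 0.39 > 0, so result = 0
(((D & (B | D)) -> ((A -> B) & (C | B))) | (B -> ~B)) = max(1, 0) = 1
((((D & (B | D)) -> ((A -> B) & (C | B))) | (B -> ~B)) | D) = max(1, 0.07) = 1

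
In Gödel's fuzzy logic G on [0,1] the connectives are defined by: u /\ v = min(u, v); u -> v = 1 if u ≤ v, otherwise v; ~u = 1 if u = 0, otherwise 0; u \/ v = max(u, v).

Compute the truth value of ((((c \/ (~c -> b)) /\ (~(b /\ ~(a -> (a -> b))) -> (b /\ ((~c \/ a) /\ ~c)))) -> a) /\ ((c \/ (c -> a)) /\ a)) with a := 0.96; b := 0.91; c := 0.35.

0.96

~c: Gödel ¬ of 0.35 = 0 (operand ≠ 0)
(~c -> b): 0 ≤ 0.91, so result = 1
(c \/ (~c -> b)) = max(0.35, 1) = 1
(a -> b): 0.96 > 0.91, so result = 0.91
(a -> (a -> b)): 0.96 > 0.91, so result = 0.91
~(a -> (a -> b)): Gödel ¬ of 0.91 = 0 (operand ≠ 0)
(b /\ ~(a -> (a -> b))) = min(0.91, 0) = 0
~(b /\ ~(a -> (a -> b))): Gödel ¬ of 0 = 1 (operand is 0)
~c: Gödel ¬ of 0.35 = 0 (operand ≠ 0)
(~c \/ a) = max(0, 0.96) = 0.96
~c: Gödel ¬ of 0.35 = 0 (operand ≠ 0)
((~c \/ a) /\ ~c) = min(0.96, 0) = 0
(b /\ ((~c \/ a) /\ ~c)) = min(0.91, 0) = 0
(~(b /\ ~(a -> (a -> b))) -> (b /\ ((~c \/ a) /\ ~c))): 1 > 0, so result = 0
((c \/ (~c -> b)) /\ (~(b /\ ~(a -> (a -> b))) -> (b /\ ((~c \/ a) /\ ~c)))) = min(1, 0) = 0
(((c \/ (~c -> b)) /\ (~(b /\ ~(a -> (a -> b))) -> (b /\ ((~c \/ a) /\ ~c)))) -> a): 0 ≤ 0.96, so result = 1
(c -> a): 0.35 ≤ 0.96, so result = 1
(c \/ (c -> a)) = max(0.35, 1) = 1
((c \/ (c -> a)) /\ a) = min(1, 0.96) = 0.96
((((c \/ (~c -> b)) /\ (~(b /\ ~(a -> (a -> b))) -> (b /\ ((~c \/ a) /\ ~c)))) -> a) /\ ((c \/ (c -> a)) /\ a)) = min(1, 0.96) = 0.96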